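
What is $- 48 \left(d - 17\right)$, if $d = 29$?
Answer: $-576$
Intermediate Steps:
$- 48 \left(d - 17\right) = - 48 \left(29 - 17\right) = \left(-48\right) 12 = -576$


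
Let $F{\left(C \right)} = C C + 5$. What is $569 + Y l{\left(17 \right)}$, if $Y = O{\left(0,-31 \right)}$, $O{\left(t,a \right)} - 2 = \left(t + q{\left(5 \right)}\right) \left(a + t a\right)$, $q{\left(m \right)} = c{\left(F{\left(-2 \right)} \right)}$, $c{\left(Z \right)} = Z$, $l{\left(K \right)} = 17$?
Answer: $-4140$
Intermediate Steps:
$F{\left(C \right)} = 5 + C^{2}$ ($F{\left(C \right)} = C^{2} + 5 = 5 + C^{2}$)
$q{\left(m \right)} = 9$ ($q{\left(m \right)} = 5 + \left(-2\right)^{2} = 5 + 4 = 9$)
$O{\left(t,a \right)} = 2 + \left(9 + t\right) \left(a + a t\right)$ ($O{\left(t,a \right)} = 2 + \left(t + 9\right) \left(a + t a\right) = 2 + \left(9 + t\right) \left(a + a t\right)$)
$Y = -277$ ($Y = 2 + 9 \left(-31\right) - 31 \cdot 0^{2} + 10 \left(-31\right) 0 = 2 - 279 - 0 + 0 = 2 - 279 + 0 + 0 = -277$)
$569 + Y l{\left(17 \right)} = 569 - 4709 = -4140$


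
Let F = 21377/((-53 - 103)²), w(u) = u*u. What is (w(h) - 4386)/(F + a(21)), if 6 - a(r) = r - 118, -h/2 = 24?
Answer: -50667552/2527985 ≈ -20.043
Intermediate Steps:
h = -48 (h = -2*24 = -48)
w(u) = u²
a(r) = 124 - r (a(r) = 6 - (r - 118) = 6 - (-118 + r) = 6 + (118 - r) = 124 - r)
F = 21377/24336 (F = 21377/((-156)²) = 21377/24336 ≈ 0.87841)
(w(h) - 4386)/(F + a(21)) = ((-48)² - 4386)/(21377/24336 + (124 - 1*21)) = (2304 - 4386)/(21377/24336 + (124 - 21)) = -2082/(21377/24336 + 103) = -2082/2527985/24336 = -2082*24336/2527985 = -50667552/2527985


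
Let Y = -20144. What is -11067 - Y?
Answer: 9077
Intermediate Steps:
-11067 - Y = -11067 - 1*(-20144) = -11067 + 20144 = 9077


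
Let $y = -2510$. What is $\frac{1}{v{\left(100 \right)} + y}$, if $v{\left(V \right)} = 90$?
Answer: $- \frac{1}{2420} \approx -0.00041322$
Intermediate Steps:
$\frac{1}{v{\left(100 \right)} + y} = \frac{1}{90 - 2510} = \frac{1}{-2420} = - \frac{1}{2420}$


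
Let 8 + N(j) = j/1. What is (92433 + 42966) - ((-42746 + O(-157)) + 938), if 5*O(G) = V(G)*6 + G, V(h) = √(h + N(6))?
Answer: 886192/5 - 6*I*√159/5 ≈ 1.7724e+5 - 15.131*I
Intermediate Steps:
N(j) = -8 + j (N(j) = -8 + j/1 = -8 + j*1 = -8 + j)
V(h) = √(-2 + h) (V(h) = √(h + (-8 + 6)) = √(h - 2) = √(-2 + h))
O(G) = G/5 + 6*√(-2 + G)/5 (O(G) = (√(-2 + G)*6 + G)/5 = (6*√(-2 + G) + G)/5 = (G + 6*√(-2 + G))/5 = G/5 + 6*√(-2 + G)/5)
(92433 + 42966) - ((-42746 + O(-157)) + 938) = (92433 + 42966) - ((-42746 + ((⅕)*(-157) + 6*√(-2 - 157)/5)) + 938) = 135399 - ((-42746 + (-157/5 + 6*√(-159)/5)) + 938) = 135399 - ((-42746 + (-157/5 + 6*(I*√159)/5)) + 938) = 135399 - ((-42746 + (-157/5 + 6*I*√159/5)) + 938) = 135399 - ((-213887/5 + 6*I*√159/5) + 938) = 135399 - (-209197/5 + 6*I*√159/5) = 135399 + (209197/5 - 6*I*√159/5) = 886192/5 - 6*I*√159/5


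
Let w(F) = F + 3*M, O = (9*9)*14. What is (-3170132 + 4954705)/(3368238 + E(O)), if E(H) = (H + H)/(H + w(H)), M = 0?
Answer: 254939/481177 ≈ 0.52982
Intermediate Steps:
O = 1134 (O = 81*14 = 1134)
w(F) = F (w(F) = F + 3*0 = F + 0 = F)
E(H) = 1 (E(H) = (H + H)/(H + H) = (2*H)/((2*H)) = (2*H)*(1/(2*H)) = 1)
(-3170132 + 4954705)/(3368238 + E(O)) = (-3170132 + 4954705)/(3368238 + 1) = 1784573/3368239 = 1784573*(1/3368239) = 254939/481177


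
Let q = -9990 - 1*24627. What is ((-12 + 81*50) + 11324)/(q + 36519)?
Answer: 7681/951 ≈ 8.0768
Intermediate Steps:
q = -34617 (q = -9990 - 24627 = -34617)
((-12 + 81*50) + 11324)/(q + 36519) = ((-12 + 81*50) + 11324)/(-34617 + 36519) = ((-12 + 4050) + 11324)/1902 = (4038 + 11324)*(1/1902) = 15362*(1/1902) = 7681/951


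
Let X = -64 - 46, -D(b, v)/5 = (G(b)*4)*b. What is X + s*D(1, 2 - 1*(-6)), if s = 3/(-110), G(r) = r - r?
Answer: -110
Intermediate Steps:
G(r) = 0
D(b, v) = 0 (D(b, v) = -5*0*4*b = -0*b = -5*0 = 0)
X = -110
s = -3/110 (s = 3*(-1/110) = -3/110 ≈ -0.027273)
X + s*D(1, 2 - 1*(-6)) = -110 - 3/110*0 = -110 + 0 = -110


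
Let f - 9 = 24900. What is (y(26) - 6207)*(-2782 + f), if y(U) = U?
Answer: -136766987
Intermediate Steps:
f = 24909 (f = 9 + 24900 = 24909)
(y(26) - 6207)*(-2782 + f) = (26 - 6207)*(-2782 + 24909) = -6181*22127 = -136766987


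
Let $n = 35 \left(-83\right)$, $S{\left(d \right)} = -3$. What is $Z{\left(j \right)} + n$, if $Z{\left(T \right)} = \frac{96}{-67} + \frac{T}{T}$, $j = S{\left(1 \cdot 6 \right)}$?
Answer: $- \frac{194664}{67} \approx -2905.4$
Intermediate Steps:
$j = -3$
$Z{\left(T \right)} = - \frac{29}{67}$ ($Z{\left(T \right)} = 96 \left(- \frac{1}{67}\right) + 1 = - \frac{96}{67} + 1 = - \frac{29}{67}$)
$n = -2905$
$Z{\left(j \right)} + n = - \frac{29}{67} - 2905 = - \frac{194664}{67}$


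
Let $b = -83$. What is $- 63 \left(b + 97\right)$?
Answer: $-882$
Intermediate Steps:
$- 63 \left(b + 97\right) = - 63 \left(-83 + 97\right) = \left(-63\right) 14 = -882$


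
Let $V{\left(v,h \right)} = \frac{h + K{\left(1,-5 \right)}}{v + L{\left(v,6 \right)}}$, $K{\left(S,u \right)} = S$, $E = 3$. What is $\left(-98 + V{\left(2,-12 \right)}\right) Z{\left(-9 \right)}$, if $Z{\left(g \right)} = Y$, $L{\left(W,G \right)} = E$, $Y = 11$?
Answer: $- \frac{5511}{5} \approx -1102.2$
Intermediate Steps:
$L{\left(W,G \right)} = 3$
$Z{\left(g \right)} = 11$
$V{\left(v,h \right)} = \frac{1 + h}{3 + v}$ ($V{\left(v,h \right)} = \frac{h + 1}{v + 3} = \frac{1 + h}{3 + v}$)
$\left(-98 + V{\left(2,-12 \right)}\right) Z{\left(-9 \right)} = \left(-98 + \frac{1 - 12}{3 + 2}\right) 11 = \left(-98 + \frac{1}{5} \left(-11\right)\right) 11 = \left(-98 - \frac{11}{5}\right) 11 = \left(- \frac{501}{5}\right) 11 = - \frac{5511}{5}$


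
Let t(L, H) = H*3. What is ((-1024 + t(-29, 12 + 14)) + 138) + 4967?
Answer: 4159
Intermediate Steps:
t(L, H) = 3*H
((-1024 + t(-29, 12 + 14)) + 138) + 4967 = ((-1024 + 3*(12 + 14)) + 138) + 4967 = ((-1024 + 3*26) + 138) + 4967 = ((-1024 + 78) + 138) + 4967 = (-946 + 138) + 4967 = -808 + 4967 = 4159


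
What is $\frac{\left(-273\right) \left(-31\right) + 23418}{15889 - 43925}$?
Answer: $- \frac{31881}{28036} \approx -1.1371$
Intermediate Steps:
$\frac{\left(-273\right) \left(-31\right) + 23418}{15889 - 43925} = \frac{8463 + 23418}{-28036} = 31881 \left(- \frac{1}{28036}\right) = - \frac{31881}{28036}$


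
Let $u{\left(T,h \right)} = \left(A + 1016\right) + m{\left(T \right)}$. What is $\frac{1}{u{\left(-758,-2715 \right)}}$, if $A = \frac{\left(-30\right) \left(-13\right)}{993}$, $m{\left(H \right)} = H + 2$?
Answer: $\frac{331}{86190} \approx 0.0038404$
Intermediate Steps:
$m{\left(H \right)} = 2 + H$
$A = \frac{130}{331}$ ($A = 390 \cdot \frac{1}{993} = \frac{130}{331} \approx 0.39275$)
$u{\left(T,h \right)} = \frac{337088}{331} + T$ ($u{\left(T,h \right)} = \left(\frac{130}{331} + 1016\right) + \left(2 + T\right) = \frac{336426}{331} + \left(2 + T\right) = \frac{337088}{331} + T$)
$\frac{1}{u{\left(-758,-2715 \right)}} = \frac{1}{\frac{337088}{331} - 758} = \frac{1}{\frac{86190}{331}} = \frac{331}{86190}$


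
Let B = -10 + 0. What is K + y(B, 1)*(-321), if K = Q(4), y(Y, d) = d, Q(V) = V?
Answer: -317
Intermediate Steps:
B = -10
K = 4
K + y(B, 1)*(-321) = 4 + 1*(-321) = 4 - 321 = -317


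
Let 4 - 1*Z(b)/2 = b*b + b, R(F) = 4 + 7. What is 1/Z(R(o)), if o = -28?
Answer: -1/256 ≈ -0.0039063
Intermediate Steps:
R(F) = 11
Z(b) = 8 - 2*b - 2*b² (Z(b) = 8 - 2*(b*b + b) = 8 - 2*(b² + b) = 8 - 2*(b + b²) = 8 + (-2*b - 2*b²) = 8 - 2*b - 2*b²)
1/Z(R(o)) = 1/(8 - 2*11 - 2*11²) = 1/(8 - 22 - 2*121) = 1/(8 - 22 - 242) = 1/(-256) = -1/256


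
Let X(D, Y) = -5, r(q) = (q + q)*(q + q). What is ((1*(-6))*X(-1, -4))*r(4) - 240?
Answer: 1680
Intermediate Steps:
r(q) = 4*q² (r(q) = (2*q)*(2*q) = 4*q²)
((1*(-6))*X(-1, -4))*r(4) - 240 = ((1*(-6))*(-5))*(4*4²) - 240 = (-6*(-5))*(4*16) - 240 = 30*64 - 240 = 1920 - 240 = 1680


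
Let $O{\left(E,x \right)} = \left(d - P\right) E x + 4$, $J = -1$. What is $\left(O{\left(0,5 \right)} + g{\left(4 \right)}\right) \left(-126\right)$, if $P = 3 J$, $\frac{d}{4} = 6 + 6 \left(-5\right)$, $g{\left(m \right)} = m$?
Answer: $-1008$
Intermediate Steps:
$d = -96$ ($d = 4 \left(6 + 6 \left(-5\right)\right) = 4 \left(6 - 30\right) = 4 \left(-24\right) = -96$)
$P = -3$ ($P = 3 \left(-1\right) = -3$)
$O{\left(E,x \right)} = 4 - 93 E x$ ($O{\left(E,x \right)} = \left(-96 - -3\right) E x + 4 = \left(-96 + 3\right) E x + 4 = - 93 E x + 4 = 4 - 93 E x$)
$\left(O{\left(0,5 \right)} + g{\left(4 \right)}\right) \left(-126\right) = \left(\left(4 - 0 \cdot 5\right) + 4\right) \left(-126\right) = \left(\left(4 + 0\right) + 4\right) \left(-126\right) = \left(4 + 4\right) \left(-126\right) = 8 \left(-126\right) = -1008$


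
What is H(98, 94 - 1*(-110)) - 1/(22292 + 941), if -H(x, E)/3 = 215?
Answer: -14985286/23233 ≈ -645.00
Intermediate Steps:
H(x, E) = -645 (H(x, E) = -3*215 = -645)
H(98, 94 - 1*(-110)) - 1/(22292 + 941) = -645 - 1/(22292 + 941) = -645 - 1/23233 = -14985286/23233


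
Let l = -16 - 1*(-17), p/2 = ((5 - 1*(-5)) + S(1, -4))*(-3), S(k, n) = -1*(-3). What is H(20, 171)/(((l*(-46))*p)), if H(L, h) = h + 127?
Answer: 149/1794 ≈ 0.083055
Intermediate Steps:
S(k, n) = 3
H(L, h) = 127 + h
p = -78 (p = 2*(((5 - 1*(-5)) + 3)*(-3)) = 2*(((5 + 5) + 3)*(-3)) = 2*((10 + 3)*(-3)) = 2*(13*(-3)) = 2*(-39) = -78)
l = 1 (l = -16 + 17 = 1)
H(20, 171)/(((l*(-46))*p)) = (127 + 171)/(((1*(-46))*(-78))) = 298/((-46*(-78))) = 298/3588 = 298*(1/3588) = 149/1794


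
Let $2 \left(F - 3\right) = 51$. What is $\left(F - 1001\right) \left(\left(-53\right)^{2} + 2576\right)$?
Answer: $- \frac{10473825}{2} \approx -5.2369 \cdot 10^{6}$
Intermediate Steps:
$F = \frac{57}{2}$ ($F = 3 + \frac{1}{2} \cdot 51 = 3 + \frac{51}{2} = \frac{57}{2} \approx 28.5$)
$\left(F - 1001\right) \left(\left(-53\right)^{2} + 2576\right) = \left(\frac{57}{2} - 1001\right) \left(\left(-53\right)^{2} + 2576\right) = - \frac{1945 \left(2809 + 2576\right)}{2} = \left(- \frac{1945}{2}\right) 5385 = - \frac{10473825}{2}$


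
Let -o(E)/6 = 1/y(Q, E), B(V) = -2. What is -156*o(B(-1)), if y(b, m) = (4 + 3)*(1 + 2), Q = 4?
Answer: 312/7 ≈ 44.571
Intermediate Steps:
y(b, m) = 21 (y(b, m) = 7*3 = 21)
o(E) = -2/7 (o(E) = -6/21 = -6*1/21 = -2/7)
-156*o(B(-1)) = -156*(-2/7) = 312/7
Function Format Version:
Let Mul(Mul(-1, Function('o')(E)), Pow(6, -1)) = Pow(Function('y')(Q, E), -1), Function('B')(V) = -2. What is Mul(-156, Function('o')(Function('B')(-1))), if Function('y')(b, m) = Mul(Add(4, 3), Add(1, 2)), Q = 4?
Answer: Rational(312, 7) ≈ 44.571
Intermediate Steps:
Function('y')(b, m) = 21 (Function('y')(b, m) = Mul(7, 3) = 21)
Function('o')(E) = Rational(-2, 7) (Function('o')(E) = Mul(-6, Pow(21, -1)) = Mul(-6, Rational(1, 21)) = Rational(-2, 7))
Mul(-156, Function('o')(Function('B')(-1))) = Mul(-156, Rational(-2, 7)) = Rational(312, 7)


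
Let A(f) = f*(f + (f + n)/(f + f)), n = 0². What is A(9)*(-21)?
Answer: -3591/2 ≈ -1795.5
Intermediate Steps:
n = 0
A(f) = f*(½ + f) (A(f) = f*(f + (f + 0)/(f + f)) = f*(f + f/((2*f))) = f*(f + f*(1/(2*f))) = f*(f + ½) = f*(½ + f))
A(9)*(-21) = (9*(½ + 9))*(-21) = (9*(19/2))*(-21) = (171/2)*(-21) = -3591/2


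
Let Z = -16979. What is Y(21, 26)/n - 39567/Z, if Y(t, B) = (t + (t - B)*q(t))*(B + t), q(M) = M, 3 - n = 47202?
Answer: 644851975/267130607 ≈ 2.4140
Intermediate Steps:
n = -47199 (n = 3 - 1*47202 = 3 - 47202 = -47199)
Y(t, B) = (B + t)*(t + t*(t - B)) (Y(t, B) = (t + (t - B)*t)*(B + t) = (t + t*(t - B))*(B + t) = (B + t)*(t + t*(t - B)))
Y(21, 26)/n - 39567/Z = (21*(26 + 21 + 21**2 - 1*26**2))/(-47199) - 39567/(-16979) = (21*(26 + 21 + 441 - 1*676))*(-1/47199) - 39567*(-1/16979) = (21*(26 + 21 + 441 - 676))*(-1/47199) + 39567/16979 = (21*(-188))*(-1/47199) + 39567/16979 = -3948*(-1/47199) + 39567/16979 = 1316/15733 + 39567/16979 = 644851975/267130607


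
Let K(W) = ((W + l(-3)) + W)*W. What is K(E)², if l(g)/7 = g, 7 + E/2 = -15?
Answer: 23001616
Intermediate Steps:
E = -44 (E = -14 + 2*(-15) = -14 - 30 = -44)
l(g) = 7*g
K(W) = W*(-21 + 2*W) (K(W) = ((W + 7*(-3)) + W)*W = ((W - 21) + W)*W = ((-21 + W) + W)*W = (-21 + 2*W)*W = W*(-21 + 2*W))
K(E)² = (-44*(-21 + 2*(-44)))² = (-44*(-21 - 88))² = (-44*(-109))² = 4796² = 23001616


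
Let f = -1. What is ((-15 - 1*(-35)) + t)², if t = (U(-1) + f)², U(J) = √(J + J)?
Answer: 353 - 76*I*√2 ≈ 353.0 - 107.48*I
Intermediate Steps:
U(J) = √2*√J (U(J) = √(2*J) = √2*√J)
t = (-1 + I*√2)² (t = (√2*√(-1) - 1)² = (√2*I - 1)² = (I*√2 - 1)² = (-1 + I*√2)² ≈ -1.0 - 2.8284*I)
((-15 - 1*(-35)) + t)² = ((-15 - 1*(-35)) + (1 - I*√2)²)² = ((-15 + 35) + (1 - I*√2)²)² = (20 + (1 - I*√2)²)²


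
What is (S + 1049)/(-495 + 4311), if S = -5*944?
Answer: -3671/3816 ≈ -0.96200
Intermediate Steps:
S = -4720
(S + 1049)/(-495 + 4311) = (-4720 + 1049)/(-495 + 4311) = -3671/3816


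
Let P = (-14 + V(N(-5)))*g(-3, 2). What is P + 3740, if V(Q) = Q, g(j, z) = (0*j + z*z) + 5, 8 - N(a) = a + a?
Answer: 3776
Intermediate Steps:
N(a) = 8 - 2*a (N(a) = 8 - (a + a) = 8 - 2*a)
g(j, z) = 5 + z² (g(j, z) = (0 + z²) + 5 = z² + 5 = 5 + z²)
P = 36 (P = (-14 + (8 - 2*(-5)))*(5 + 2²) = (-14 + (8 + 10))*(5 + 4) = (-14 + 18)*9 = 4*9 = 36)
P + 3740 = 36 + 3740 = 3776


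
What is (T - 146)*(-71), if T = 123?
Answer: 1633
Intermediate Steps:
(T - 146)*(-71) = (123 - 146)*(-71) = -23*(-71) = 1633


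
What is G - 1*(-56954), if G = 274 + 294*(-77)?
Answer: 34590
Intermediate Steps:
G = -22364 (G = 274 - 22638 = -22364)
G - 1*(-56954) = -22364 - 1*(-56954) = -22364 + 56954 = 34590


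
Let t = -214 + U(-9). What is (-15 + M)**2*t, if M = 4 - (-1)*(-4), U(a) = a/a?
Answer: -47925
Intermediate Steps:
U(a) = 1
M = 0 (M = 4 - 1*4 = 4 - 4 = 0)
t = -213 (t = -214 + 1 = -213)
(-15 + M)**2*t = (-15 + 0)**2*(-213) = (-15)**2*(-213) = 225*(-213) = -47925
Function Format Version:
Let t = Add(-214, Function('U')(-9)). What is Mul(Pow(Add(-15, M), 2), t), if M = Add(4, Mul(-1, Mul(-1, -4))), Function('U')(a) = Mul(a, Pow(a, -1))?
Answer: -47925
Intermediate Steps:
Function('U')(a) = 1
M = 0 (M = Add(4, Mul(-1, 4)) = Add(4, -4) = 0)
t = -213 (t = Add(-214, 1) = -213)
Mul(Pow(Add(-15, M), 2), t) = Mul(Pow(Add(-15, 0), 2), -213) = Mul(Pow(-15, 2), -213) = Mul(225, -213) = -47925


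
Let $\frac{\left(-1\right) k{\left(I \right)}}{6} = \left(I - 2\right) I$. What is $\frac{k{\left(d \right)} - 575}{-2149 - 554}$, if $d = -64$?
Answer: $\frac{25919}{2703} \approx 9.589$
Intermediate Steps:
$k{\left(I \right)} = - 6 I \left(-2 + I\right)$ ($k{\left(I \right)} = - 6 \left(I - 2\right) I = - 6 \left(-2 + I\right) I = - 6 I \left(-2 + I\right)$)
$\frac{k{\left(d \right)} - 575}{-2149 - 554} = \frac{6 \left(-64\right) \left(2 - -64\right) - 575}{-2149 - 554} = \frac{6 \left(-64\right) \left(2 + 64\right) - 575}{-2703} = \left(6 \left(-64\right) 66 - 575\right) \left(- \frac{1}{2703}\right) = \left(-25344 - 575\right) \left(- \frac{1}{2703}\right) = \left(-25919\right) \left(- \frac{1}{2703}\right) = \frac{25919}{2703}$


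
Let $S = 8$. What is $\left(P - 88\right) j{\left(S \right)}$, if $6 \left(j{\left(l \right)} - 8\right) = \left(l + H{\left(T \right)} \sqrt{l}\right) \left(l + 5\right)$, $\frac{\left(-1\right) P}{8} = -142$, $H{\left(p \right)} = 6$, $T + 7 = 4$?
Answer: $\frac{79648}{3} + 27248 \sqrt{2} \approx 65084.0$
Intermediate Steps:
$T = -3$ ($T = -7 + 4 = -3$)
$P = 1136$ ($P = \left(-8\right) \left(-142\right) = 1136$)
$j{\left(l \right)} = 8 + \frac{\left(5 + l\right) \left(l + 6 \sqrt{l}\right)}{6}$ ($j{\left(l \right)} = 8 + \frac{\left(l + 6 \sqrt{l}\right) \left(l + 5\right)}{6} = 8 + \frac{\left(l + 6 \sqrt{l}\right) \left(5 + l\right)}{6} = 8 + \frac{\left(5 + l\right) \left(l + 6 \sqrt{l}\right)}{6}$)
$\left(P - 88\right) j{\left(S \right)} = \left(1136 - 88\right) \left(8 + 8^{\frac{3}{2}} + 5 \sqrt{8} + \frac{8^{2}}{6} + \frac{5}{6} \cdot 8\right) = 1048 \left(8 + 16 \sqrt{2} + 5 \cdot 2 \sqrt{2} + \frac{1}{6} \cdot 64 + \frac{20}{3}\right) = 1048 \left(8 + 16 \sqrt{2} + 10 \sqrt{2} + \frac{32}{3} + \frac{20}{3}\right) = 1048 \left(\frac{76}{3} + 26 \sqrt{2}\right) = \frac{79648}{3} + 27248 \sqrt{2}$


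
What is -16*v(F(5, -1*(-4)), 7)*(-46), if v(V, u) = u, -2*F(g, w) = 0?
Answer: 5152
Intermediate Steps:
F(g, w) = 0 (F(g, w) = -½*0 = 0)
-16*v(F(5, -1*(-4)), 7)*(-46) = -16*7*(-46) = -112*(-46) = 5152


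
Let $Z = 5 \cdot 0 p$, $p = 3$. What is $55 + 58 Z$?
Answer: $55$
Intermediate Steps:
$Z = 0$ ($Z = 5 \cdot 0 \cdot 3 = 0 \cdot 3 = 0$)
$55 + 58 Z = 55 + 58 \cdot 0 = 55 + 0 = 55$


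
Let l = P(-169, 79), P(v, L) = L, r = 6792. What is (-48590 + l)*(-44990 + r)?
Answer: 1853023178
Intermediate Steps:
l = 79
(-48590 + l)*(-44990 + r) = (-48590 + 79)*(-44990 + 6792) = -48511*(-38198) = 1853023178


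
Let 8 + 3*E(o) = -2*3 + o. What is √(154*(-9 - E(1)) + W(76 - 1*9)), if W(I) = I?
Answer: I*√5865/3 ≈ 25.528*I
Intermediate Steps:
E(o) = -14/3 + o/3 (E(o) = -8/3 + (-2*3 + o)/3 = -8/3 + (-6 + o)/3 = -8/3 + (-2 + o/3) = -14/3 + o/3)
√(154*(-9 - E(1)) + W(76 - 1*9)) = √(154*(-9 - (-14/3 + (⅓)*1)) + (76 - 1*9)) = √(154*(-9 - (-14/3 + ⅓)) + (76 - 9)) = √(154*(-9 - 1*(-13/3)) + 67) = √(154*(-9 + 13/3) + 67) = √(154*(-14/3) + 67) = √(-2156/3 + 67) = √(-1955/3) = I*√5865/3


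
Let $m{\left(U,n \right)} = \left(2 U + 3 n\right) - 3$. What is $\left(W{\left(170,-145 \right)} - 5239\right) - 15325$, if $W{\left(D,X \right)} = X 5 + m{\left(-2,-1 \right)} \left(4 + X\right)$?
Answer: $-19879$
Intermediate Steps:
$m{\left(U,n \right)} = -3 + 2 U + 3 n$
$W{\left(D,X \right)} = -40 - 5 X$ ($W{\left(D,X \right)} = X 5 + \left(-3 + 2 \left(-2\right) + 3 \left(-1\right)\right) \left(4 + X\right) = 5 X + \left(-3 - 4 - 3\right) \left(4 + X\right) = 5 X - 10 \left(4 + X\right) = 5 X - \left(40 + 10 X\right) = -40 - 5 X$)
$\left(W{\left(170,-145 \right)} - 5239\right) - 15325 = \left(\left(-40 - -725\right) - 5239\right) - 15325 = \left(\left(-40 + 725\right) - 5239\right) - 15325 = \left(685 - 5239\right) - 15325 = -4554 - 15325 = -19879$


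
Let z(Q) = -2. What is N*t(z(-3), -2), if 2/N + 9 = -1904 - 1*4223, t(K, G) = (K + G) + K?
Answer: 3/1534 ≈ 0.0019557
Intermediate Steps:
t(K, G) = G + 2*K (t(K, G) = (G + K) + K = G + 2*K)
N = -1/3068 (N = 2/(-9 + (-1904 - 1*4223)) = 2/(-9 + (-1904 - 4223)) = 2/(-9 - 6127) = 2/(-6136) = 2*(-1/6136) = -1/3068 ≈ -0.00032595)
N*t(z(-3), -2) = -(-2 + 2*(-2))/3068 = -(-2 - 4)/3068 = -1/3068*(-6) = 3/1534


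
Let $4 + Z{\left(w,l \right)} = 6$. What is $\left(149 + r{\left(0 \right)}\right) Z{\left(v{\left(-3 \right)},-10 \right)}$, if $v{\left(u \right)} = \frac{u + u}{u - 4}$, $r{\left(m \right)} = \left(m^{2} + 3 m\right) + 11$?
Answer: $320$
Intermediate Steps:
$r{\left(m \right)} = 11 + m^{2} + 3 m$
$v{\left(u \right)} = \frac{2 u}{-4 + u}$
$Z{\left(w,l \right)} = 2$ ($Z{\left(w,l \right)} = -4 + 6 = 2$)
$\left(149 + r{\left(0 \right)}\right) Z{\left(v{\left(-3 \right)},-10 \right)} = \left(149 + \left(11 + 0^{2} + 3 \cdot 0\right)\right) 2 = \left(149 + \left(11 + 0 + 0\right)\right) 2 = \left(149 + 11\right) 2 = 160 \cdot 2 = 320$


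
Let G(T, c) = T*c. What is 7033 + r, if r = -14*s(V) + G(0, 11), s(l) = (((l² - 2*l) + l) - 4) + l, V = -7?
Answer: 6403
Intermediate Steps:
s(l) = -4 + l² (s(l) = ((l² - l) - 4) + l = (-4 + l² - l) + l = -4 + l²)
r = -630 (r = -14*(-4 + (-7)²) + 0*11 = -14*(-4 + 49) + 0 = -14*45 + 0 = -630 + 0 = -630)
7033 + r = 7033 - 630 = 6403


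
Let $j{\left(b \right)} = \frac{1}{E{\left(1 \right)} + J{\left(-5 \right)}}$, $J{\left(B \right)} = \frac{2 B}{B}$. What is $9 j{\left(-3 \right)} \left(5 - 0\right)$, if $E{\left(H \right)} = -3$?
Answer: $-45$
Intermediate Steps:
$J{\left(B \right)} = 2$
$j{\left(b \right)} = -1$ ($j{\left(b \right)} = \frac{1}{-3 + 2} = \frac{1}{-1} = -1$)
$9 j{\left(-3 \right)} \left(5 - 0\right) = 9 \left(-1\right) \left(5 - 0\right) = - 9 \left(5 + 0\right) = \left(-9\right) 5 = -45$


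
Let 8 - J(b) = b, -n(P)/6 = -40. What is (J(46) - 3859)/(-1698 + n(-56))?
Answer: 433/162 ≈ 2.6728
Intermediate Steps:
n(P) = 240 (n(P) = -6*(-40) = 240)
J(b) = 8 - b
(J(46) - 3859)/(-1698 + n(-56)) = ((8 - 1*46) - 3859)/(-1698 + 240) = ((8 - 46) - 3859)/(-1458) = (-38 - 3859)*(-1/1458) = -3897*(-1/1458) = 433/162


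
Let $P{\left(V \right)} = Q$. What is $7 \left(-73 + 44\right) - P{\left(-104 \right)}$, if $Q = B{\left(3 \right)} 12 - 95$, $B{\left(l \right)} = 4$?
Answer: $-156$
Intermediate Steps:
$Q = -47$ ($Q = 4 \cdot 12 - 95 = 48 - 95 = -47$)
$P{\left(V \right)} = -47$
$7 \left(-73 + 44\right) - P{\left(-104 \right)} = 7 \left(-73 + 44\right) - -47 = 7 \left(-29\right) + 47 = -203 + 47 = -156$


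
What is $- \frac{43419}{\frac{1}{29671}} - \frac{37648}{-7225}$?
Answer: $- \frac{9307860163877}{7225} \approx -1.2883 \cdot 10^{9}$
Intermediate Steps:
$- \frac{43419}{\frac{1}{29671}} - \frac{37648}{-7225} = - 43419 \frac{1}{\frac{1}{29671}} - - \frac{37648}{7225} = \left(-43419\right) 29671 + \frac{37648}{7225} = -1288285149 + \frac{37648}{7225} = - \frac{9307860163877}{7225}$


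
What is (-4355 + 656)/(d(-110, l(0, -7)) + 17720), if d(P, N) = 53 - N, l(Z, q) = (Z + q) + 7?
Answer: -3699/17773 ≈ -0.20812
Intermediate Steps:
l(Z, q) = 7 + Z + q
(-4355 + 656)/(d(-110, l(0, -7)) + 17720) = (-4355 + 656)/((53 - (7 + 0 - 7)) + 17720) = -3699/((53 - 1*0) + 17720) = -3699/((53 + 0) + 17720) = -3699/(53 + 17720) = -3699/17773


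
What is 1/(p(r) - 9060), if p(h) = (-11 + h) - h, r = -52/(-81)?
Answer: -1/9071 ≈ -0.00011024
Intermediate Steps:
r = 52/81 (r = -52*(-1/81) = 52/81 ≈ 0.64198)
p(h) = -11
1/(p(r) - 9060) = 1/(-11 - 9060) = 1/(-9071) = -1/9071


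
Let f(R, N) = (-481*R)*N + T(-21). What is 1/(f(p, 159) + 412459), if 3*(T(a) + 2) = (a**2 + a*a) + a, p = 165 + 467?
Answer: -1/47921984 ≈ -2.0867e-8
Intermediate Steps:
p = 632
T(a) = -2 + a/3 + 2*a**2/3 (T(a) = -2 + ((a**2 + a*a) + a)/3 = -2 + ((a**2 + a**2) + a)/3 = -2 + (2*a**2 + a)/3 = -2 + (a + 2*a**2)/3 = -2 + (a/3 + 2*a**2/3) = -2 + a/3 + 2*a**2/3)
f(R, N) = 285 - 481*N*R (f(R, N) = (-481*R)*N + (-2 + (1/3)*(-21) + (2/3)*(-21)**2) = -481*N*R + (-2 - 7 + (2/3)*441) = -481*N*R + (-2 - 7 + 294) = -481*N*R + 285 = 285 - 481*N*R)
1/(f(p, 159) + 412459) = 1/((285 - 481*159*632) + 412459) = 1/((285 - 48334728) + 412459) = 1/(-48334443 + 412459) = 1/(-47921984) = -1/47921984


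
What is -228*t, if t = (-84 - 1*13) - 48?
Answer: 33060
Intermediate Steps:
t = -145 (t = (-84 - 13) - 48 = -97 - 48 = -145)
-228*t = -228*(-145) = 33060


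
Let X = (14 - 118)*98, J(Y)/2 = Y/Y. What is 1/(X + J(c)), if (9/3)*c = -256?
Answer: -1/10190 ≈ -9.8135e-5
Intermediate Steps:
c = -256/3 (c = (⅓)*(-256) = -256/3 ≈ -85.333)
J(Y) = 2 (J(Y) = 2*(Y/Y) = 2*1 = 2)
X = -10192 (X = -104*98 = -10192)
1/(X + J(c)) = 1/(-10192 + 2) = 1/(-10190) = -1/10190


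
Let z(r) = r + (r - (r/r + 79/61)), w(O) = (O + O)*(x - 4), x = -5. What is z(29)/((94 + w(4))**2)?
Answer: 1699/14762 ≈ 0.11509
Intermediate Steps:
w(O) = -18*O (w(O) = (O + O)*(-5 - 4) = (2*O)*(-9) = -18*O)
z(r) = -140/61 + 2*r (z(r) = r + (r - (1 + 79*(1/61))) = r + (r - (1 + 79/61)) = r + (r - 1*140/61) = r + (r - 140/61) = r + (-140/61 + r) = -140/61 + 2*r)
z(29)/((94 + w(4))**2) = (-140/61 + 2*29)/((94 - 18*4)**2) = (-140/61 + 58)/((94 - 72)**2) = 3398/(61*(22**2)) = (3398/61)/484 = (3398/61)*(1/484) = 1699/14762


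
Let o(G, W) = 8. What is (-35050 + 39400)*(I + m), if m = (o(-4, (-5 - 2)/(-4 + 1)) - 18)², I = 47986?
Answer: 209174100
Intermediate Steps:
m = 100 (m = (8 - 18)² = (-10)² = 100)
(-35050 + 39400)*(I + m) = (-35050 + 39400)*(47986 + 100) = 4350*48086 = 209174100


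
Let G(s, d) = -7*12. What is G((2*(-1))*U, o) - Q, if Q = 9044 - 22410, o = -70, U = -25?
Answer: 13282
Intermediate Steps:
Q = -13366
G(s, d) = -84
G((2*(-1))*U, o) - Q = -84 - 1*(-13366) = -84 + 13366 = 13282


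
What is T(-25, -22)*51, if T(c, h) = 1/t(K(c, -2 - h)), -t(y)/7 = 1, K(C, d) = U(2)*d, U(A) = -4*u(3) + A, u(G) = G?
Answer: -51/7 ≈ -7.2857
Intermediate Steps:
U(A) = -12 + A (U(A) = -4*3 + A = -12 + A)
K(C, d) = -10*d (K(C, d) = (-12 + 2)*d = -10*d)
t(y) = -7 (t(y) = -7*1 = -7)
T(c, h) = -1/7 (T(c, h) = 1/(-7) = -1/7)
T(-25, -22)*51 = -1/7*51 = -51/7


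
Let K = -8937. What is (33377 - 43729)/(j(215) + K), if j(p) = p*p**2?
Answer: -5176/4964719 ≈ -0.0010426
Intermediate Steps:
j(p) = p**3
(33377 - 43729)/(j(215) + K) = (33377 - 43729)/(215**3 - 8937) = -10352/(9938375 - 8937) = -10352/9929438 = -10352*1/9929438 = -5176/4964719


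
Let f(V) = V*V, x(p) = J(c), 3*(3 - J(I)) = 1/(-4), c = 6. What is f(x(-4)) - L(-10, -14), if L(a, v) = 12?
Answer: -359/144 ≈ -2.4931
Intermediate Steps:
J(I) = 37/12 (J(I) = 3 - ⅓/(-4) = 3 - ⅓*(-¼) = 3 + 1/12 = 37/12)
x(p) = 37/12
f(V) = V²
f(x(-4)) - L(-10, -14) = (37/12)² - 1*12 = 1369/144 - 12 = -359/144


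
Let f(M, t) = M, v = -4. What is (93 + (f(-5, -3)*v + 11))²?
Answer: 15376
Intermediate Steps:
(93 + (f(-5, -3)*v + 11))² = (93 + (-5*(-4) + 11))² = (93 + (20 + 11))² = (93 + 31)² = 124² = 15376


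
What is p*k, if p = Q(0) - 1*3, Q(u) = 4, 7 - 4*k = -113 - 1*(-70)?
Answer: 25/2 ≈ 12.500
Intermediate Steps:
k = 25/2 (k = 7/4 - (-113 - 1*(-70))/4 = 7/4 - (-113 + 70)/4 = 7/4 - ¼*(-43) = 7/4 + 43/4 = 25/2 ≈ 12.500)
p = 1 (p = 4 - 1*3 = 4 - 3 = 1)
p*k = 1*(25/2) = 25/2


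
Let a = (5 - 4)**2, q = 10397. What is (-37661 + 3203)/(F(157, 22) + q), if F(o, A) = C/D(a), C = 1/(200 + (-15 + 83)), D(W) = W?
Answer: -3078248/928799 ≈ -3.3142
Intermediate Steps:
a = 1 (a = 1**2 = 1)
C = 1/268 (C = 1/(200 + 68) = 1/268 ≈ 0.0037313)
F(o, A) = 1/268 (F(o, A) = (1/268)/1 = (1/268)*1 = 1/268)
(-37661 + 3203)/(F(157, 22) + q) = (-37661 + 3203)/(1/268 + 10397) = -34458/2786397/268 = -34458*268/2786397 = -3078248/928799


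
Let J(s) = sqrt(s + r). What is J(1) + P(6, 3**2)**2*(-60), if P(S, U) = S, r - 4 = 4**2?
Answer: -2160 + sqrt(21) ≈ -2155.4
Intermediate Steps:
r = 20 (r = 4 + 4**2 = 4 + 16 = 20)
J(s) = sqrt(20 + s) (J(s) = sqrt(s + 20) = sqrt(20 + s))
J(1) + P(6, 3**2)**2*(-60) = sqrt(20 + 1) + 6**2*(-60) = sqrt(21) + 36*(-60) = sqrt(21) - 2160 = -2160 + sqrt(21)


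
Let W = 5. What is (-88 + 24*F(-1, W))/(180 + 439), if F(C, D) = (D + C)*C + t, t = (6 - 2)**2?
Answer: 200/619 ≈ 0.32310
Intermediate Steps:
t = 16 (t = 4**2 = 16)
F(C, D) = 16 + C*(C + D) (F(C, D) = (D + C)*C + 16 = (C + D)*C + 16 = C*(C + D) + 16 = 16 + C*(C + D))
(-88 + 24*F(-1, W))/(180 + 439) = (-88 + 24*(16 + (-1)**2 - 1*5))/(180 + 439) = (-88 + 24*(16 + 1 - 5))/619 = (-88 + 24*12)*(1/619) = (-88 + 288)*(1/619) = 200*(1/619) = 200/619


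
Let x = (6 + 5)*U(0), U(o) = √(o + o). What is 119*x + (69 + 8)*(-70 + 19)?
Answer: -3927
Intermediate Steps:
U(o) = √2*√o (U(o) = √(2*o) = √2*√o)
x = 0 (x = (6 + 5)*(√2*√0) = 11*(√2*0) = 11*0 = 0)
119*x + (69 + 8)*(-70 + 19) = 119*0 + (69 + 8)*(-70 + 19) = 0 + 77*(-51) = 0 - 3927 = -3927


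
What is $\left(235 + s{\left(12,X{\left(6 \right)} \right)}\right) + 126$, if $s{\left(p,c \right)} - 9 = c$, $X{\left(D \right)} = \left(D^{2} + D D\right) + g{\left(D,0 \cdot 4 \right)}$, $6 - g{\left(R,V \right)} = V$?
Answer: $448$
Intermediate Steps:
$g{\left(R,V \right)} = 6 - V$
$X{\left(D \right)} = 6 + 2 D^{2}$ ($X{\left(D \right)} = \left(D^{2} + D D\right) + \left(6 - 0 \cdot 4\right) = \left(D^{2} + D^{2}\right) + \left(6 - 0\right) = 2 D^{2} + \left(6 + 0\right) = 2 D^{2} + 6 = 6 + 2 D^{2}$)
$s{\left(p,c \right)} = 9 + c$
$\left(235 + s{\left(12,X{\left(6 \right)} \right)}\right) + 126 = \left(235 + \left(9 + \left(6 + 2 \cdot 6^{2}\right)\right)\right) + 126 = \left(235 + \left(9 + \left(6 + 2 \cdot 36\right)\right)\right) + 126 = \left(235 + \left(9 + \left(6 + 72\right)\right)\right) + 126 = \left(235 + \left(9 + 78\right)\right) + 126 = \left(235 + 87\right) + 126 = 322 + 126 = 448$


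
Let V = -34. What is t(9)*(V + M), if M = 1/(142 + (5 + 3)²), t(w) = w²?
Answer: -567243/206 ≈ -2753.6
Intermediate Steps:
M = 1/206 (M = 1/(142 + 8²) = 1/(142 + 64) = 1/206 ≈ 0.0048544)
t(9)*(V + M) = 9²*(-34 + 1/206) = 81*(-7003/206) = -567243/206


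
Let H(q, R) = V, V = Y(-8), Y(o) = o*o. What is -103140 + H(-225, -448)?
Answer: -103076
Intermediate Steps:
Y(o) = o**2
V = 64 (V = (-8)**2 = 64)
H(q, R) = 64
-103140 + H(-225, -448) = -103140 + 64 = -103076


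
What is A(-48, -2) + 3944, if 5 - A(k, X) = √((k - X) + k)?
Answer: 3949 - I*√94 ≈ 3949.0 - 9.6954*I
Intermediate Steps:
A(k, X) = 5 - √(-X + 2*k) (A(k, X) = 5 - √((k - X) + k) = 5 - √(-X + 2*k))
A(-48, -2) + 3944 = (5 - √(-1*(-2) + 2*(-48))) + 3944 = (5 - √(2 - 96)) + 3944 = (5 - √(-94)) + 3944 = (5 - I*√94) + 3944 = 3949 - I*√94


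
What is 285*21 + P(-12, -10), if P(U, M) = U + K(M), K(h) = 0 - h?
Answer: 5983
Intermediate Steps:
K(h) = -h
P(U, M) = U - M
285*21 + P(-12, -10) = 285*21 + (-12 - 1*(-10)) = 5985 + (-12 + 10) = 5985 - 2 = 5983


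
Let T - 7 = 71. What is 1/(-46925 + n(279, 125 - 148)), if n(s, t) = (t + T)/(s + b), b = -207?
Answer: -72/3378545 ≈ -2.1311e-5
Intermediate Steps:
T = 78 (T = 7 + 71 = 78)
n(s, t) = (78 + t)/(-207 + s) (n(s, t) = (t + 78)/(s - 207) = (78 + t)/(-207 + s))
1/(-46925 + n(279, 125 - 148)) = 1/(-46925 + (78 + (125 - 148))/(-207 + 279)) = 1/(-46925 + (78 - 23)/72) = 1/(-46925 + (1/72)*55) = 1/(-46925 + 55/72) = 1/(-3378545/72) = -72/3378545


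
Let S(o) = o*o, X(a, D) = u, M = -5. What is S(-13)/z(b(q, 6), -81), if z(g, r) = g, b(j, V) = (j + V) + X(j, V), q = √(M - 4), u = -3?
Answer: 169/6 - 169*I/6 ≈ 28.167 - 28.167*I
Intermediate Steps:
X(a, D) = -3
q = 3*I (q = √(-5 - 4) = √(-9) = 3*I ≈ 3.0*I)
b(j, V) = -3 + V + j (b(j, V) = (j + V) - 3 = (V + j) - 3 = -3 + V + j)
S(o) = o²
S(-13)/z(b(q, 6), -81) = (-13)²/(-3 + 6 + 3*I) = 169/(3 + 3*I) = 169*((3 - 3*I)/18) = 169*(3 - 3*I)/18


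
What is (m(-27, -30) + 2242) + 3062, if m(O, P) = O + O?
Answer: 5250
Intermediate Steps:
m(O, P) = 2*O
(m(-27, -30) + 2242) + 3062 = (2*(-27) + 2242) + 3062 = (-54 + 2242) + 3062 = 2188 + 3062 = 5250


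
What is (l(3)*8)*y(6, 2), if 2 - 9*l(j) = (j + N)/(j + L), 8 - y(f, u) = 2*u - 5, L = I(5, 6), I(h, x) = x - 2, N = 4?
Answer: 8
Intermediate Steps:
I(h, x) = -2 + x
L = 4 (L = -2 + 6 = 4)
y(f, u) = 13 - 2*u (y(f, u) = 8 - (2*u - 5) = 8 - (-5 + 2*u) = 8 + (5 - 2*u) = 13 - 2*u)
l(j) = 1/9 (l(j) = 2/9 - (j + 4)/(9*(j + 4)) = 2/9 - (4 + j)/(9*(4 + j)) = 2/9 - 1/9*1 = 2/9 - 1/9 = 1/9)
(l(3)*8)*y(6, 2) = ((1/9)*8)*(13 - 2*2) = 8*(13 - 4)/9 = (8/9)*9 = 8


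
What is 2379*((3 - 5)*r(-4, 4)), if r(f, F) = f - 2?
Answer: 28548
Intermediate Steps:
r(f, F) = -2 + f
2379*((3 - 5)*r(-4, 4)) = 2379*((3 - 5)*(-2 - 4)) = 2379*(-2*(-6)) = 2379*12 = 28548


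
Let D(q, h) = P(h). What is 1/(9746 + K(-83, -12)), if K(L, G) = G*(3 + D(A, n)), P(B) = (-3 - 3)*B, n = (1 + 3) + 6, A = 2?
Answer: 1/10430 ≈ 9.5877e-5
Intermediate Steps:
n = 10 (n = 4 + 6 = 10)
P(B) = -6*B
D(q, h) = -6*h
K(L, G) = -57*G (K(L, G) = G*(3 - 6*10) = G*(3 - 60) = G*(-57) = -57*G)
1/(9746 + K(-83, -12)) = 1/(9746 - 57*(-12)) = 1/(9746 + 684) = 1/10430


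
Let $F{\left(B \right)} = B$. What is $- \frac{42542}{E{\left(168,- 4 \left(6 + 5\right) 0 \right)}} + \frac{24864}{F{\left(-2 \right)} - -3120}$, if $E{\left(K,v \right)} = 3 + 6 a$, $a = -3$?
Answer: $\frac{66509458}{23385} \approx 2844.1$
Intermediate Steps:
$E{\left(K,v \right)} = -15$ ($E{\left(K,v \right)} = 3 + 6 \left(-3\right) = 3 - 18 = -15$)
$- \frac{42542}{E{\left(168,- 4 \left(6 + 5\right) 0 \right)}} + \frac{24864}{F{\left(-2 \right)} - -3120} = - \frac{42542}{-15} + \frac{24864}{-2 - -3120} = \left(-42542\right) \left(- \frac{1}{15}\right) + \frac{24864}{-2 + 3120} = \frac{42542}{15} + \frac{24864}{3118} = \frac{42542}{15} + 24864 \cdot \frac{1}{3118} = \frac{42542}{15} + \frac{12432}{1559} = \frac{66509458}{23385}$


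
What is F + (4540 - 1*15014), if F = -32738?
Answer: -43212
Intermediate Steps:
F + (4540 - 1*15014) = -32738 + (4540 - 1*15014) = -32738 + (4540 - 15014) = -32738 - 10474 = -43212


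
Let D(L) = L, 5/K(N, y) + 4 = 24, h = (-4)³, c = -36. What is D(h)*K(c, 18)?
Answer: -16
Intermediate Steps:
h = -64
K(N, y) = ¼ (K(N, y) = 5/(-4 + 24) = 5/20 = 5*(1/20) = ¼)
D(h)*K(c, 18) = -64*¼ = -16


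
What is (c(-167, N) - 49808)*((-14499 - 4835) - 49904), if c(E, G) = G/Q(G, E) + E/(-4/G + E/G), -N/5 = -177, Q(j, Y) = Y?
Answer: 32261137436996/9519 ≈ 3.3891e+9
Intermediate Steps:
N = 885 (N = -5*(-177) = 885)
c(E, G) = E/(-4/G + E/G) + G/E (c(E, G) = G/E + E/(-4/G + E/G) = E/(-4/G + E/G) + G/E)
(c(-167, N) - 49808)*((-14499 - 4835) - 49904) = (885*(-4 - 167 + (-167)²)/(-167*(-4 - 167)) - 49808)*((-14499 - 4835) - 49904) = (885*(-1/167)*(-4 - 167 + 27889)/(-171) - 49808)*(-19334 - 49904) = (885*(-1/167)*(-1/171)*27718 - 49808)*(-69238) = (8176810/9519 - 49808)*(-69238) = -465945542/9519*(-69238) = 32261137436996/9519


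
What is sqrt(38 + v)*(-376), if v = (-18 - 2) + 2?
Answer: -752*sqrt(5) ≈ -1681.5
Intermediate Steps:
v = -18 (v = -20 + 2 = -18)
sqrt(38 + v)*(-376) = sqrt(38 - 18)*(-376) = sqrt(20)*(-376) = (2*sqrt(5))*(-376) = -752*sqrt(5)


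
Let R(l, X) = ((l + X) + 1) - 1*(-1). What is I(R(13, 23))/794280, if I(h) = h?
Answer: 19/397140 ≈ 4.7842e-5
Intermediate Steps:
R(l, X) = 2 + X + l (R(l, X) = ((X + l) + 1) + 1 = (1 + X + l) + 1 = 2 + X + l)
I(R(13, 23))/794280 = (2 + 23 + 13)/794280 = 38*(1/794280) = 19/397140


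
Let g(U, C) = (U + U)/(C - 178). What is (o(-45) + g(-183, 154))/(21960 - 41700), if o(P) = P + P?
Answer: 299/78960 ≈ 0.0037867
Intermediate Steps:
o(P) = 2*P
g(U, C) = 2*U/(-178 + C) (g(U, C) = (2*U)/(-178 + C) = 2*U/(-178 + C))
(o(-45) + g(-183, 154))/(21960 - 41700) = (2*(-45) + 2*(-183)/(-178 + 154))/(21960 - 41700) = (-90 + 2*(-183)/(-24))/(-19740) = (-90 + 2*(-183)*(-1/24))*(-1/19740) = (-90 + 61/4)*(-1/19740) = -299/4*(-1/19740) = 299/78960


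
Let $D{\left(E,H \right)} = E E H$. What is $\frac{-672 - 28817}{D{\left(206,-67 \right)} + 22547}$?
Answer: $\frac{29489}{2820665} \approx 0.010455$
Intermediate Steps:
$D{\left(E,H \right)} = H E^{2}$ ($D{\left(E,H \right)} = E^{2} H = H E^{2}$)
$\frac{-672 - 28817}{D{\left(206,-67 \right)} + 22547} = \frac{-672 - 28817}{- 67 \cdot 206^{2} + 22547} = - \frac{29489}{\left(-67\right) 42436 + 22547} = - \frac{29489}{-2843212 + 22547} = - \frac{29489}{-2820665} = \left(-29489\right) \left(- \frac{1}{2820665}\right) = \frac{29489}{2820665}$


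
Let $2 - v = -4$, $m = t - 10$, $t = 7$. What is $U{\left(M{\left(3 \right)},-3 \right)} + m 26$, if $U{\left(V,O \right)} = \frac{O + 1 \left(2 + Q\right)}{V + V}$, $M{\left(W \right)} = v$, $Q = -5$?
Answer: $- \frac{157}{2} \approx -78.5$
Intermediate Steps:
$m = -3$ ($m = 7 - 10 = -3$)
$v = 6$ ($v = 2 - -4 = 2 + 4 = 6$)
$M{\left(W \right)} = 6$
$U{\left(V,O \right)} = \frac{-3 + O}{2 V}$ ($U{\left(V,O \right)} = \frac{O + 1 \left(2 - 5\right)}{V + V} = \frac{O + 1 \left(-3\right)}{2 V} = \left(O - 3\right) \frac{1}{2 V} = \left(-3 + O\right) \frac{1}{2 V} = \frac{-3 + O}{2 V}$)
$U{\left(M{\left(3 \right)},-3 \right)} + m 26 = \frac{-3 - 3}{2 \cdot 6} - 78 = \frac{1}{2} \cdot \frac{1}{6} \left(-6\right) - 78 = - \frac{1}{2} - 78 = - \frac{157}{2}$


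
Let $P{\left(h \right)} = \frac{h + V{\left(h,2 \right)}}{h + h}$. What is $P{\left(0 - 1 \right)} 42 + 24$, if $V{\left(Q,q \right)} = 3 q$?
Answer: $-81$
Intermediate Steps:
$P{\left(h \right)} = \frac{6 + h}{2 h}$ ($P{\left(h \right)} = \frac{h + 3 \cdot 2}{h + h} = \frac{h + 6}{2 h} = \left(6 + h\right) \frac{1}{2 h} = \frac{6 + h}{2 h}$)
$P{\left(0 - 1 \right)} 42 + 24 = \frac{6 + \left(0 - 1\right)}{2 \left(0 - 1\right)} 42 + 24 = \frac{6 - 1}{2 \left(-1\right)} 42 + 24 = \frac{1}{2} \left(-1\right) 5 \cdot 42 + 24 = \left(- \frac{5}{2}\right) 42 + 24 = -105 + 24 = -81$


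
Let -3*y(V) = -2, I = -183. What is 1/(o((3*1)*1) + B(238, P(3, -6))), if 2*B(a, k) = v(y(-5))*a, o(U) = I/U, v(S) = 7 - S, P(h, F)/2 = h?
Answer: 3/2078 ≈ 0.0014437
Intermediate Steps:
y(V) = ⅔ (y(V) = -⅓*(-2) = ⅔)
P(h, F) = 2*h
o(U) = -183/U
B(a, k) = 19*a/6 (B(a, k) = ((7 - 1*⅔)*a)/2 = ((7 - ⅔)*a)/2 = (19*a/3)/2 = 19*a/6)
1/(o((3*1)*1) + B(238, P(3, -6))) = 1/(-183/((3*1)*1) + (19/6)*238) = 1/(-183/(3*1) + 2261/3) = 1/(-183/3 + 2261/3) = 1/(-183*⅓ + 2261/3) = 1/(-61 + 2261/3) = 1/(2078/3) = 3/2078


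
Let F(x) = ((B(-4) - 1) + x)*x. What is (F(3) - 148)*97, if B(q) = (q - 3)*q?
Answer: -5626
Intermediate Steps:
B(q) = q*(-3 + q) (B(q) = (-3 + q)*q = q*(-3 + q))
F(x) = x*(27 + x) (F(x) = ((-4*(-3 - 4) - 1) + x)*x = ((-4*(-7) - 1) + x)*x = ((28 - 1) + x)*x = (27 + x)*x = x*(27 + x))
(F(3) - 148)*97 = (3*(27 + 3) - 148)*97 = (3*30 - 148)*97 = (90 - 148)*97 = -58*97 = -5626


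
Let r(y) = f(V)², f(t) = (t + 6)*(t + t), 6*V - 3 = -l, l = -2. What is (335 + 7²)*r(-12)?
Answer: 1344800/27 ≈ 49807.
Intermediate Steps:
V = ⅚ (V = ½ + (-1*(-2))/6 = ½ + (⅙)*2 = ½ + ⅓ = ⅚ ≈ 0.83333)
f(t) = 2*t*(6 + t) (f(t) = (6 + t)*(2*t) = 2*t*(6 + t))
r(y) = 42025/324 (r(y) = (2*(⅚)*(6 + ⅚))² = (2*(⅚)*(41/6))² = (205/18)² = 42025/324)
(335 + 7²)*r(-12) = (335 + 7²)*(42025/324) = (335 + 49)*(42025/324) = 384*(42025/324) = 1344800/27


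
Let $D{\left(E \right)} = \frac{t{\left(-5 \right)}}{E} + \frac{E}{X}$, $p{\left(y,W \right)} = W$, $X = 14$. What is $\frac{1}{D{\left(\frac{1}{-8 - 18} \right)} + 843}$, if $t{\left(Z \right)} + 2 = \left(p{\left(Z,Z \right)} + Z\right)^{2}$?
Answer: $- \frac{364}{620621} \approx -0.00058651$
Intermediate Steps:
$t{\left(Z \right)} = -2 + 4 Z^{2}$ ($t{\left(Z \right)} = -2 + \left(Z + Z\right)^{2} = -2 + \left(2 Z\right)^{2} = -2 + 4 Z^{2}$)
$D{\left(E \right)} = \frac{98}{E} + \frac{E}{14}$ ($D{\left(E \right)} = \frac{-2 + 4 \left(-5\right)^{2}}{E} + \frac{E}{14} = \frac{-2 + 4 \cdot 25}{E} + E \frac{1}{14} = \frac{-2 + 100}{E} + \frac{E}{14} = \frac{98}{E} + \frac{E}{14}$)
$\frac{1}{D{\left(\frac{1}{-8 - 18} \right)} + 843} = \frac{1}{\left(\frac{98}{\frac{1}{-8 - 18}} + \frac{1}{14 \left(-8 - 18\right)}\right) + 843} = \frac{1}{\left(\frac{98}{\frac{1}{-26}} + \frac{1}{14 \left(-26\right)}\right) + 843} = \frac{1}{\left(\frac{98}{- \frac{1}{26}} + \frac{1}{14} \left(- \frac{1}{26}\right)\right) + 843} = \frac{1}{\left(98 \left(-26\right) - \frac{1}{364}\right) + 843} = \frac{1}{\left(-2548 - \frac{1}{364}\right) + 843} = \frac{1}{- \frac{927473}{364} + 843} = \frac{1}{- \frac{620621}{364}} = - \frac{364}{620621}$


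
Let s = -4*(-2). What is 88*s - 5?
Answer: 699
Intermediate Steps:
s = 8
88*s - 5 = 88*8 - 5 = 704 - 5 = 699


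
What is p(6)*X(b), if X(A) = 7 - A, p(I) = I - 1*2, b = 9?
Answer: -8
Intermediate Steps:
p(I) = -2 + I (p(I) = I - 2 = -2 + I)
p(6)*X(b) = (-2 + 6)*(7 - 1*9) = 4*(7 - 9) = 4*(-2) = -8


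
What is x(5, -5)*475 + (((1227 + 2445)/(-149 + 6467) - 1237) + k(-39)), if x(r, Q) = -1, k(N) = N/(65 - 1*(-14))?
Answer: -15823207/9243 ≈ -1711.9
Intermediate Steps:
k(N) = N/79 (k(N) = N/(65 + 14) = N/79)
x(5, -5)*475 + (((1227 + 2445)/(-149 + 6467) - 1237) + k(-39)) = -1*475 + (((1227 + 2445)/(-149 + 6467) - 1237) + (1/79)*(-39)) = -475 + ((3672/6318 - 1237) - 39/79) = -475 + ((3672*(1/6318) - 1237) - 39/79) = -475 + ((68/117 - 1237) - 39/79) = -475 + (-144661/117 - 39/79) = -475 - 11432782/9243 = -15823207/9243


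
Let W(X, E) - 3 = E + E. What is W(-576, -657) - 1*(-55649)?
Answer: 54338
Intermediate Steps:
W(X, E) = 3 + 2*E (W(X, E) = 3 + (E + E) = 3 + 2*E)
W(-576, -657) - 1*(-55649) = (3 + 2*(-657)) - 1*(-55649) = (3 - 1314) + 55649 = -1311 + 55649 = 54338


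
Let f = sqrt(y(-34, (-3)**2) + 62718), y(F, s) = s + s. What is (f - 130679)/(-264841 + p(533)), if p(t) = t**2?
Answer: -130679/19248 + sqrt(3921)/4812 ≈ -6.7762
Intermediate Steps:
y(F, s) = 2*s
f = 4*sqrt(3921) (f = sqrt(2*(-3)**2 + 62718) = sqrt(2*9 + 62718) = sqrt(18 + 62718) = sqrt(62736) = 4*sqrt(3921) ≈ 250.47)
(f - 130679)/(-264841 + p(533)) = (4*sqrt(3921) - 130679)/(-264841 + 533**2) = (-130679 + 4*sqrt(3921))/(-264841 + 284089) = (-130679 + 4*sqrt(3921))/19248 = (-130679 + 4*sqrt(3921))*(1/19248) = -130679/19248 + sqrt(3921)/4812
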